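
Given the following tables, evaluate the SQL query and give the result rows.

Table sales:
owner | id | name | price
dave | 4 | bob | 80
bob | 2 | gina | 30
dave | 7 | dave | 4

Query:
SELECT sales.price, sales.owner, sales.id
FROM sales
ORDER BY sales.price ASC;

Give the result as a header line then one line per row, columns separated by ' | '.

== RESULT ==
sales.price | sales.owner | sales.id
4 | dave | 7
30 | bob | 2
80 | dave | 4

Derivation:
After SELECT (3 rows):
sales.price | sales.owner | sales.id
80 | dave | 4
30 | bob | 2
4 | dave | 7
After ORDER BY (3 rows):
sales.price | sales.owner | sales.id
4 | dave | 7
30 | bob | 2
80 | dave | 4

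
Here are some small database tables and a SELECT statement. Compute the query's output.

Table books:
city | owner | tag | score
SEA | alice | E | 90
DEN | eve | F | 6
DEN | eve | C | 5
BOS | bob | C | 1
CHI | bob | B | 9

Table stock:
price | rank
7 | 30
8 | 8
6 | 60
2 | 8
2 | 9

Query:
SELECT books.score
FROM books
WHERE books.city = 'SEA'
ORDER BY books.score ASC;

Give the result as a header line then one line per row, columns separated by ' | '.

== RESULT ==
books.score
90

Derivation:
After WHERE (1 rows):
books.city | books.owner | books.tag | books.score
SEA | alice | E | 90
After SELECT (1 rows):
books.score
90
After ORDER BY (1 rows):
books.score
90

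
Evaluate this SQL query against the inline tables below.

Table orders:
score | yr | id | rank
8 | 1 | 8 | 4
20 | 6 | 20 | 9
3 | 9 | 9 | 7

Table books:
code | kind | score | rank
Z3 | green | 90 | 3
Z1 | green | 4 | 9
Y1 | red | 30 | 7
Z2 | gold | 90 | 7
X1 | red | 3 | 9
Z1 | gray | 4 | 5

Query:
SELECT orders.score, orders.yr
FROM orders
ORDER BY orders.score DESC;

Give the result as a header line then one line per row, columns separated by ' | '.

== RESULT ==
orders.score | orders.yr
20 | 6
8 | 1
3 | 9

Derivation:
After SELECT (3 rows):
orders.score | orders.yr
8 | 1
20 | 6
3 | 9
After ORDER BY (3 rows):
orders.score | orders.yr
20 | 6
8 | 1
3 | 9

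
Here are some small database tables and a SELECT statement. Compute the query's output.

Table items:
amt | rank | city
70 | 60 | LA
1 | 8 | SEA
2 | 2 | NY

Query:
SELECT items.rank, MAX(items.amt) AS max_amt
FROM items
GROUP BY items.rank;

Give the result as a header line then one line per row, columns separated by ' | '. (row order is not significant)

== RESULT ==
items.rank | max_amt
60 | 70
8 | 1
2 | 2

Derivation:
After GROUP BY (3 rows):
items.rank | max_amt
60 | 70
8 | 1
2 | 2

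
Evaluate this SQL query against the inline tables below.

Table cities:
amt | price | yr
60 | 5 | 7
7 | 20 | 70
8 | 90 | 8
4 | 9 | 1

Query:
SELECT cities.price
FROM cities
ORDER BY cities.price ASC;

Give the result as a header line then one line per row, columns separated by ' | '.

After SELECT (4 rows):
cities.price
5
20
90
9
After ORDER BY (4 rows):
cities.price
5
9
20
90

== RESULT ==
cities.price
5
9
20
90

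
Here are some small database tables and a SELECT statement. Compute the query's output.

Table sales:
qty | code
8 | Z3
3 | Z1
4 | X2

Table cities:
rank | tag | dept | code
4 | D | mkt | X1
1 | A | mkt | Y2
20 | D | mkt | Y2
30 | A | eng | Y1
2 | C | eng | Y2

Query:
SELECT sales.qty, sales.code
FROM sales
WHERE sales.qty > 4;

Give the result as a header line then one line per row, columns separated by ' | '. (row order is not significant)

== RESULT ==
sales.qty | sales.code
8 | Z3

Derivation:
After WHERE (1 rows):
sales.qty | sales.code
8 | Z3
After SELECT (1 rows):
sales.qty | sales.code
8 | Z3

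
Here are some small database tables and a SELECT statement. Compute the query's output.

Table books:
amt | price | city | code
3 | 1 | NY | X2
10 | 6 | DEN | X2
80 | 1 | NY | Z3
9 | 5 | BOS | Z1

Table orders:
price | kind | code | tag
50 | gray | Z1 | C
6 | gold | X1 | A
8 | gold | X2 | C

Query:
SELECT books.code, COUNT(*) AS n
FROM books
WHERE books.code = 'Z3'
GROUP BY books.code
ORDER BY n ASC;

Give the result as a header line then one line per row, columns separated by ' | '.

After WHERE (1 rows):
books.amt | books.price | books.city | books.code
80 | 1 | NY | Z3
After GROUP BY (1 rows):
books.code | n
Z3 | 1
After ORDER BY (1 rows):
books.code | n
Z3 | 1

== RESULT ==
books.code | n
Z3 | 1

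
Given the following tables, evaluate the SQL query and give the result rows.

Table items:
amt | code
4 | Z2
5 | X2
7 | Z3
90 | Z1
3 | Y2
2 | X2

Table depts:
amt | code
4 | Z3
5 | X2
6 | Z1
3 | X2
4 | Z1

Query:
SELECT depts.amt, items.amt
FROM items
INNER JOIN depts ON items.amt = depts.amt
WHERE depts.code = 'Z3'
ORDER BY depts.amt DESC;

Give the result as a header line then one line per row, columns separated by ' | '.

After JOIN depts (4 rows):
items.amt | items.code | depts.amt | depts.code
4 | Z2 | 4 | Z3
4 | Z2 | 4 | Z1
5 | X2 | 5 | X2
3 | Y2 | 3 | X2
After WHERE (1 rows):
items.amt | items.code | depts.amt | depts.code
4 | Z2 | 4 | Z3
After SELECT (1 rows):
depts.amt | items.amt
4 | 4
After ORDER BY (1 rows):
depts.amt | items.amt
4 | 4

== RESULT ==
depts.amt | items.amt
4 | 4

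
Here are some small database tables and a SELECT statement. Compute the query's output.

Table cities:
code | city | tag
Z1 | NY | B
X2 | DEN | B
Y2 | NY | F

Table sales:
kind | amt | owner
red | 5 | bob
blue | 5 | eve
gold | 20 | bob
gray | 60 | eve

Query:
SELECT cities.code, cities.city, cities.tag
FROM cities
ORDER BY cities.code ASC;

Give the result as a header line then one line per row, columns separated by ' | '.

After SELECT (3 rows):
cities.code | cities.city | cities.tag
Z1 | NY | B
X2 | DEN | B
Y2 | NY | F
After ORDER BY (3 rows):
cities.code | cities.city | cities.tag
X2 | DEN | B
Y2 | NY | F
Z1 | NY | B

== RESULT ==
cities.code | cities.city | cities.tag
X2 | DEN | B
Y2 | NY | F
Z1 | NY | B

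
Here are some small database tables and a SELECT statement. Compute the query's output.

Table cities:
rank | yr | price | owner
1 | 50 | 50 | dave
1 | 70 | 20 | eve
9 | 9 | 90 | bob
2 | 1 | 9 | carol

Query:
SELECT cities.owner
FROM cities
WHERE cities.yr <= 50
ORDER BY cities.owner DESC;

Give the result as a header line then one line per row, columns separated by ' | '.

== RESULT ==
cities.owner
dave
carol
bob

Derivation:
After WHERE (3 rows):
cities.rank | cities.yr | cities.price | cities.owner
1 | 50 | 50 | dave
9 | 9 | 90 | bob
2 | 1 | 9 | carol
After SELECT (3 rows):
cities.owner
dave
bob
carol
After ORDER BY (3 rows):
cities.owner
dave
carol
bob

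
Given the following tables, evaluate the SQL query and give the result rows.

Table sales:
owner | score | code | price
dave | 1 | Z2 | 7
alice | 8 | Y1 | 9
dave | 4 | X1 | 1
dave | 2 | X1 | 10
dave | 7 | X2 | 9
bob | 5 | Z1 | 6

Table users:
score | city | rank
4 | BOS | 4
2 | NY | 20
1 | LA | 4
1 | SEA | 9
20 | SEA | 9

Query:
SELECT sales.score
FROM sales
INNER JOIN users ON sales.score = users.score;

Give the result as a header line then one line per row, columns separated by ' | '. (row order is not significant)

== RESULT ==
sales.score
1
1
4
2

Derivation:
After JOIN users (4 rows):
sales.owner | sales.score | sales.code | sales.price | users.score | users.city | users.rank
dave | 1 | Z2 | 7 | 1 | LA | 4
dave | 1 | Z2 | 7 | 1 | SEA | 9
dave | 4 | X1 | 1 | 4 | BOS | 4
dave | 2 | X1 | 10 | 2 | NY | 20
After SELECT (4 rows):
sales.score
1
1
4
2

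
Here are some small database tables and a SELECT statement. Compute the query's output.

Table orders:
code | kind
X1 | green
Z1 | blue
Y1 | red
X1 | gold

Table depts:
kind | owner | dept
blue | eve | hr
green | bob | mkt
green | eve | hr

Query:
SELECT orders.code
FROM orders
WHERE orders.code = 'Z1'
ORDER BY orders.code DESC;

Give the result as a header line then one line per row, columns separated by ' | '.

After WHERE (1 rows):
orders.code | orders.kind
Z1 | blue
After SELECT (1 rows):
orders.code
Z1
After ORDER BY (1 rows):
orders.code
Z1

== RESULT ==
orders.code
Z1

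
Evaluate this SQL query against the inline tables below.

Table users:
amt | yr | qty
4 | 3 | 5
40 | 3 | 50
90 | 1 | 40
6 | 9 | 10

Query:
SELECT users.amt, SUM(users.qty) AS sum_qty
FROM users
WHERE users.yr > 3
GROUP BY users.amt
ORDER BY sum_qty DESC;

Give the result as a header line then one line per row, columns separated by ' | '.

After WHERE (1 rows):
users.amt | users.yr | users.qty
6 | 9 | 10
After GROUP BY (1 rows):
users.amt | sum_qty
6 | 10
After ORDER BY (1 rows):
users.amt | sum_qty
6 | 10

== RESULT ==
users.amt | sum_qty
6 | 10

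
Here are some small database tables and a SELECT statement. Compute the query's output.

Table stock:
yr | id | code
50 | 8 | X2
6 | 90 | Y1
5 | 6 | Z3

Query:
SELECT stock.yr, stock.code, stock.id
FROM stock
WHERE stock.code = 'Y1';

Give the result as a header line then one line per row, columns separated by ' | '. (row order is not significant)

After WHERE (1 rows):
stock.yr | stock.id | stock.code
6 | 90 | Y1
After SELECT (1 rows):
stock.yr | stock.code | stock.id
6 | Y1 | 90

== RESULT ==
stock.yr | stock.code | stock.id
6 | Y1 | 90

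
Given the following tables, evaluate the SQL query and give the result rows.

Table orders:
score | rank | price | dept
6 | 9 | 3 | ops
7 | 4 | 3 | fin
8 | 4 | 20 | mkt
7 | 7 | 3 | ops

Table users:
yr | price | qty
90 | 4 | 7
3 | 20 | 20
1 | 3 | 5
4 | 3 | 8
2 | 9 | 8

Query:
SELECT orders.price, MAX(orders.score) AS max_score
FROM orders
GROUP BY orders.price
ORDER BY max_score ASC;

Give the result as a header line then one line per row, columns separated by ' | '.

After GROUP BY (2 rows):
orders.price | max_score
3 | 7
20 | 8
After ORDER BY (2 rows):
orders.price | max_score
3 | 7
20 | 8

== RESULT ==
orders.price | max_score
3 | 7
20 | 8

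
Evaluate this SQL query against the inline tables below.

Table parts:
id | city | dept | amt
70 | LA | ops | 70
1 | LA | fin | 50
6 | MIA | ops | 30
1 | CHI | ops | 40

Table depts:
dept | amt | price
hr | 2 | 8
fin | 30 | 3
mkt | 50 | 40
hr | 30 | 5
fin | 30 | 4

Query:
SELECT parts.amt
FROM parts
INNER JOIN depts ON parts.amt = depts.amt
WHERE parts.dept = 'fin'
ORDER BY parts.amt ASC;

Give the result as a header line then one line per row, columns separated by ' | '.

== RESULT ==
parts.amt
50

Derivation:
After JOIN depts (4 rows):
parts.id | parts.city | parts.dept | parts.amt | depts.dept | depts.amt | depts.price
1 | LA | fin | 50 | mkt | 50 | 40
6 | MIA | ops | 30 | fin | 30 | 3
6 | MIA | ops | 30 | hr | 30 | 5
6 | MIA | ops | 30 | fin | 30 | 4
After WHERE (1 rows):
parts.id | parts.city | parts.dept | parts.amt | depts.dept | depts.amt | depts.price
1 | LA | fin | 50 | mkt | 50 | 40
After SELECT (1 rows):
parts.amt
50
After ORDER BY (1 rows):
parts.amt
50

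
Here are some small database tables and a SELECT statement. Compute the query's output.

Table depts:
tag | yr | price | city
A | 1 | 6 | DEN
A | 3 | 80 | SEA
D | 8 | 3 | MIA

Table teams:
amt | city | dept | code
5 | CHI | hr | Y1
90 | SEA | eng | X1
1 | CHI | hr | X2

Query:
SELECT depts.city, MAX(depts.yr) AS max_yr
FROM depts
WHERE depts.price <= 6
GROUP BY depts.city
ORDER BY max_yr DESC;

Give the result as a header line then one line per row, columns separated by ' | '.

== RESULT ==
depts.city | max_yr
MIA | 8
DEN | 1

Derivation:
After WHERE (2 rows):
depts.tag | depts.yr | depts.price | depts.city
A | 1 | 6 | DEN
D | 8 | 3 | MIA
After GROUP BY (2 rows):
depts.city | max_yr
DEN | 1
MIA | 8
After ORDER BY (2 rows):
depts.city | max_yr
MIA | 8
DEN | 1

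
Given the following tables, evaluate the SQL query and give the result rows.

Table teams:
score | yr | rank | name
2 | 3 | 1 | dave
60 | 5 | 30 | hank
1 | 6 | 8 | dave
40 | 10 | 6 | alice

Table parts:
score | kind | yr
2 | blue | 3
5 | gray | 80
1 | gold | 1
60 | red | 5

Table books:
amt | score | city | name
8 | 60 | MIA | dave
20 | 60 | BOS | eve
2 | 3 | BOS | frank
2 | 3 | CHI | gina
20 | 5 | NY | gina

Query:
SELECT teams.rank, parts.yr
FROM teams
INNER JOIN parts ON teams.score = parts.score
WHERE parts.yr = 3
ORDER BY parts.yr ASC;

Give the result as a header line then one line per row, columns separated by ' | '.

After JOIN parts (3 rows):
teams.score | teams.yr | teams.rank | teams.name | parts.score | parts.kind | parts.yr
2 | 3 | 1 | dave | 2 | blue | 3
60 | 5 | 30 | hank | 60 | red | 5
1 | 6 | 8 | dave | 1 | gold | 1
After WHERE (1 rows):
teams.score | teams.yr | teams.rank | teams.name | parts.score | parts.kind | parts.yr
2 | 3 | 1 | dave | 2 | blue | 3
After SELECT (1 rows):
teams.rank | parts.yr
1 | 3
After ORDER BY (1 rows):
teams.rank | parts.yr
1 | 3

== RESULT ==
teams.rank | parts.yr
1 | 3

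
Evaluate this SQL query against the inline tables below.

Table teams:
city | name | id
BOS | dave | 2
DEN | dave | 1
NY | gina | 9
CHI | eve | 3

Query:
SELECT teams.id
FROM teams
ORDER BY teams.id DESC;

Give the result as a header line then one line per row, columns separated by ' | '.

After SELECT (4 rows):
teams.id
2
1
9
3
After ORDER BY (4 rows):
teams.id
9
3
2
1

== RESULT ==
teams.id
9
3
2
1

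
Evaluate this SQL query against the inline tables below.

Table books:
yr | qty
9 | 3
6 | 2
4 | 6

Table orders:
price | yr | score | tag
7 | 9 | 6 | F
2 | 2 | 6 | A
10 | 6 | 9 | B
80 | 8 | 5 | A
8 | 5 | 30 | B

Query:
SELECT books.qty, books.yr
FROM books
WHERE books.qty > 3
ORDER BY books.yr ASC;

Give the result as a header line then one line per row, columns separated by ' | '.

== RESULT ==
books.qty | books.yr
6 | 4

Derivation:
After WHERE (1 rows):
books.yr | books.qty
4 | 6
After SELECT (1 rows):
books.qty | books.yr
6 | 4
After ORDER BY (1 rows):
books.qty | books.yr
6 | 4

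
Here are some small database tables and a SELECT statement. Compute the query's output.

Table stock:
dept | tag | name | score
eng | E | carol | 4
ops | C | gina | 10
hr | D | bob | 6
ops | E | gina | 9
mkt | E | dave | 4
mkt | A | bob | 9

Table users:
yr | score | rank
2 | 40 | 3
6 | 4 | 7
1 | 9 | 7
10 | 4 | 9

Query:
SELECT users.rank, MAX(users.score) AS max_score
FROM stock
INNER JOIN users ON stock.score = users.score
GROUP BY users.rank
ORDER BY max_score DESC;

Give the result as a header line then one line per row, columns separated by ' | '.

== RESULT ==
users.rank | max_score
7 | 9
9 | 4

Derivation:
After JOIN users (6 rows):
stock.dept | stock.tag | stock.name | stock.score | users.yr | users.score | users.rank
eng | E | carol | 4 | 6 | 4 | 7
eng | E | carol | 4 | 10 | 4 | 9
ops | E | gina | 9 | 1 | 9 | 7
mkt | E | dave | 4 | 6 | 4 | 7
mkt | E | dave | 4 | 10 | 4 | 9
mkt | A | bob | 9 | 1 | 9 | 7
After GROUP BY (2 rows):
users.rank | max_score
7 | 9
9 | 4
After ORDER BY (2 rows):
users.rank | max_score
7 | 9
9 | 4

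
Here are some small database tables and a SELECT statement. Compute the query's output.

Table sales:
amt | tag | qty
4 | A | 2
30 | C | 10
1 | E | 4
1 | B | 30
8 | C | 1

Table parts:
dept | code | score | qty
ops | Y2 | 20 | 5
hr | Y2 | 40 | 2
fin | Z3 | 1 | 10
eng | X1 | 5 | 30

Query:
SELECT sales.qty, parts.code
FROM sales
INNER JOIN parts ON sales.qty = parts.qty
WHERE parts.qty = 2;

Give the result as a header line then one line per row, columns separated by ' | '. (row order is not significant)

== RESULT ==
sales.qty | parts.code
2 | Y2

Derivation:
After JOIN parts (3 rows):
sales.amt | sales.tag | sales.qty | parts.dept | parts.code | parts.score | parts.qty
4 | A | 2 | hr | Y2 | 40 | 2
30 | C | 10 | fin | Z3 | 1 | 10
1 | B | 30 | eng | X1 | 5 | 30
After WHERE (1 rows):
sales.amt | sales.tag | sales.qty | parts.dept | parts.code | parts.score | parts.qty
4 | A | 2 | hr | Y2 | 40 | 2
After SELECT (1 rows):
sales.qty | parts.code
2 | Y2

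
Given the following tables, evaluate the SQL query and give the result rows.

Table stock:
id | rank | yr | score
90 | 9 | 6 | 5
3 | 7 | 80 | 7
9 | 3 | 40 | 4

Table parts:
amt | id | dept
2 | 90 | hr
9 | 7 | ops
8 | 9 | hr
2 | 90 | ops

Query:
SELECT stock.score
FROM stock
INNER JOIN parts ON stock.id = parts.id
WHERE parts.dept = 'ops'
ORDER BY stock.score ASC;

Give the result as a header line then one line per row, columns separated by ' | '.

== RESULT ==
stock.score
5

Derivation:
After JOIN parts (3 rows):
stock.id | stock.rank | stock.yr | stock.score | parts.amt | parts.id | parts.dept
90 | 9 | 6 | 5 | 2 | 90 | hr
90 | 9 | 6 | 5 | 2 | 90 | ops
9 | 3 | 40 | 4 | 8 | 9 | hr
After WHERE (1 rows):
stock.id | stock.rank | stock.yr | stock.score | parts.amt | parts.id | parts.dept
90 | 9 | 6 | 5 | 2 | 90 | ops
After SELECT (1 rows):
stock.score
5
After ORDER BY (1 rows):
stock.score
5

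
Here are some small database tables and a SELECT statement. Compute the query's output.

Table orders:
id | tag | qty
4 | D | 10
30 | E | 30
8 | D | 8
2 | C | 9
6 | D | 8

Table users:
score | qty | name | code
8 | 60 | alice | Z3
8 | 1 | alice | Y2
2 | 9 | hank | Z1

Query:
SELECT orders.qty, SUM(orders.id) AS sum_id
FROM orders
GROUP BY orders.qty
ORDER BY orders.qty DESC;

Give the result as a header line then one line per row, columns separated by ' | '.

After GROUP BY (4 rows):
orders.qty | sum_id
10 | 4
30 | 30
8 | 14
9 | 2
After ORDER BY (4 rows):
orders.qty | sum_id
30 | 30
10 | 4
9 | 2
8 | 14

== RESULT ==
orders.qty | sum_id
30 | 30
10 | 4
9 | 2
8 | 14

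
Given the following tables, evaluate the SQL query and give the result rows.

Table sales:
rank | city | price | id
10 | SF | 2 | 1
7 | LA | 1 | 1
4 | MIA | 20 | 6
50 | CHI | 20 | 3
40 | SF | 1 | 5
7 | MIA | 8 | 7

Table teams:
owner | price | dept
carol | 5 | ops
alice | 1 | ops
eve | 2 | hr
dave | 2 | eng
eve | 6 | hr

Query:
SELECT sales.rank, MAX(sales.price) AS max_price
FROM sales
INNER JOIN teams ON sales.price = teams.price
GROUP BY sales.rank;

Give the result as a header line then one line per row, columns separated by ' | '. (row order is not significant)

After JOIN teams (4 rows):
sales.rank | sales.city | sales.price | sales.id | teams.owner | teams.price | teams.dept
10 | SF | 2 | 1 | eve | 2 | hr
10 | SF | 2 | 1 | dave | 2 | eng
7 | LA | 1 | 1 | alice | 1 | ops
40 | SF | 1 | 5 | alice | 1 | ops
After GROUP BY (3 rows):
sales.rank | max_price
10 | 2
7 | 1
40 | 1

== RESULT ==
sales.rank | max_price
10 | 2
7 | 1
40 | 1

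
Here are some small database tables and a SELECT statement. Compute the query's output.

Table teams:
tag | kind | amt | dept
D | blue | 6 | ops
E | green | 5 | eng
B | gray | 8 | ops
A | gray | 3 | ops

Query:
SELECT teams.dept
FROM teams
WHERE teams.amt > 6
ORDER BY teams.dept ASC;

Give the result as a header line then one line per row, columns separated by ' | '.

== RESULT ==
teams.dept
ops

Derivation:
After WHERE (1 rows):
teams.tag | teams.kind | teams.amt | teams.dept
B | gray | 8 | ops
After SELECT (1 rows):
teams.dept
ops
After ORDER BY (1 rows):
teams.dept
ops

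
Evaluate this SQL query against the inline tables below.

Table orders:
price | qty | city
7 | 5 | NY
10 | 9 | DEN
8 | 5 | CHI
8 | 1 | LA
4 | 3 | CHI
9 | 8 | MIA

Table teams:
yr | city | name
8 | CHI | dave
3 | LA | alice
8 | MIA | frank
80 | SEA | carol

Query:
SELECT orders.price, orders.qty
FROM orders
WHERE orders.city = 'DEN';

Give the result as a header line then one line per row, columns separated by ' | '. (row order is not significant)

== RESULT ==
orders.price | orders.qty
10 | 9

Derivation:
After WHERE (1 rows):
orders.price | orders.qty | orders.city
10 | 9 | DEN
After SELECT (1 rows):
orders.price | orders.qty
10 | 9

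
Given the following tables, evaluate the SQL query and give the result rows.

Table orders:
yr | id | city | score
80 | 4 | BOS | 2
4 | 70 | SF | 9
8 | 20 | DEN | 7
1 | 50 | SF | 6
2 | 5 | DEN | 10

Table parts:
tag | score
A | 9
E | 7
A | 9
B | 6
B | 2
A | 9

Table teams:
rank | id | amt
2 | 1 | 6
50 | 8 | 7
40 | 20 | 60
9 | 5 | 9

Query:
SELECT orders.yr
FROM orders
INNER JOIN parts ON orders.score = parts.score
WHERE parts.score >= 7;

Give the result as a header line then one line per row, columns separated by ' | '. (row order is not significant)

After JOIN parts (6 rows):
orders.yr | orders.id | orders.city | orders.score | parts.tag | parts.score
80 | 4 | BOS | 2 | B | 2
4 | 70 | SF | 9 | A | 9
4 | 70 | SF | 9 | A | 9
4 | 70 | SF | 9 | A | 9
8 | 20 | DEN | 7 | E | 7
1 | 50 | SF | 6 | B | 6
After WHERE (4 rows):
orders.yr | orders.id | orders.city | orders.score | parts.tag | parts.score
4 | 70 | SF | 9 | A | 9
4 | 70 | SF | 9 | A | 9
4 | 70 | SF | 9 | A | 9
8 | 20 | DEN | 7 | E | 7
After SELECT (4 rows):
orders.yr
4
4
4
8

== RESULT ==
orders.yr
4
4
4
8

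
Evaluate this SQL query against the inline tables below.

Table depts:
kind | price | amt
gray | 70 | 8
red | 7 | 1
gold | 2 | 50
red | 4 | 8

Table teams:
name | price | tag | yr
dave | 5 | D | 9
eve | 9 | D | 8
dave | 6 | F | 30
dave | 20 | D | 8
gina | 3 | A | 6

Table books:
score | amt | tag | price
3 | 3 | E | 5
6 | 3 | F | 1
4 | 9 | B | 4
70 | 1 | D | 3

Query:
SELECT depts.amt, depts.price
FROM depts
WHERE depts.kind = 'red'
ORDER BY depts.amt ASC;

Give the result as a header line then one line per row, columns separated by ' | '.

== RESULT ==
depts.amt | depts.price
1 | 7
8 | 4

Derivation:
After WHERE (2 rows):
depts.kind | depts.price | depts.amt
red | 7 | 1
red | 4 | 8
After SELECT (2 rows):
depts.amt | depts.price
1 | 7
8 | 4
After ORDER BY (2 rows):
depts.amt | depts.price
1 | 7
8 | 4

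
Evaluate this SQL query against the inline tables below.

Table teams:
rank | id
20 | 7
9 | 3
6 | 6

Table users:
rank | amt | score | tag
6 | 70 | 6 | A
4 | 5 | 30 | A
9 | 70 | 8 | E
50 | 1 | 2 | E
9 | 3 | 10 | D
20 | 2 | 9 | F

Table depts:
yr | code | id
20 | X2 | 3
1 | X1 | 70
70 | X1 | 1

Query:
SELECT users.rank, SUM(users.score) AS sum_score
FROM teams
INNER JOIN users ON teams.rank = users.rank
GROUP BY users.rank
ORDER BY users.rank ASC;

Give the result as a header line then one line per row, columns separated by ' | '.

== RESULT ==
users.rank | sum_score
6 | 6
9 | 18
20 | 9

Derivation:
After JOIN users (4 rows):
teams.rank | teams.id | users.rank | users.amt | users.score | users.tag
20 | 7 | 20 | 2 | 9 | F
9 | 3 | 9 | 70 | 8 | E
9 | 3 | 9 | 3 | 10 | D
6 | 6 | 6 | 70 | 6 | A
After GROUP BY (3 rows):
users.rank | sum_score
20 | 9
9 | 18
6 | 6
After ORDER BY (3 rows):
users.rank | sum_score
6 | 6
9 | 18
20 | 9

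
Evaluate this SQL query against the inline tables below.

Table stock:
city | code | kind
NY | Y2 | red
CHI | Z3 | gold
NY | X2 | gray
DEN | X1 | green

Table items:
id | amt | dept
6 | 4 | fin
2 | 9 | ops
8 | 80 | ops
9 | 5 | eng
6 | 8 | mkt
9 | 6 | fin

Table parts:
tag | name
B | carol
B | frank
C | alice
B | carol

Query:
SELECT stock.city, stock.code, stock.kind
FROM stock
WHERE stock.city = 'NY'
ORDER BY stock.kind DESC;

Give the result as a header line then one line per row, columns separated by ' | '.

== RESULT ==
stock.city | stock.code | stock.kind
NY | Y2 | red
NY | X2 | gray

Derivation:
After WHERE (2 rows):
stock.city | stock.code | stock.kind
NY | Y2 | red
NY | X2 | gray
After SELECT (2 rows):
stock.city | stock.code | stock.kind
NY | Y2 | red
NY | X2 | gray
After ORDER BY (2 rows):
stock.city | stock.code | stock.kind
NY | Y2 | red
NY | X2 | gray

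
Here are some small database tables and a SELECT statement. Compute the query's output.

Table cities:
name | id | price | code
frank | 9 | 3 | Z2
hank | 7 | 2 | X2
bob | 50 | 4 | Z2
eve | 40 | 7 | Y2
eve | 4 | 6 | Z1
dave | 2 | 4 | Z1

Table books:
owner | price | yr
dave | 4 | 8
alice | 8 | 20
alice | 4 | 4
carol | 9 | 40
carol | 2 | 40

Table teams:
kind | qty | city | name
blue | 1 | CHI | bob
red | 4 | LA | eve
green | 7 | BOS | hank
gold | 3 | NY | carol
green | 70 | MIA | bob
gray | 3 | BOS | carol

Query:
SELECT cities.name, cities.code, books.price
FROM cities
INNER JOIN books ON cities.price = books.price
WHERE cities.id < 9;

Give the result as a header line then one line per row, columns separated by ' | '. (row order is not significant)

After JOIN books (5 rows):
cities.name | cities.id | cities.price | cities.code | books.owner | books.price | books.yr
hank | 7 | 2 | X2 | carol | 2 | 40
bob | 50 | 4 | Z2 | dave | 4 | 8
bob | 50 | 4 | Z2 | alice | 4 | 4
dave | 2 | 4 | Z1 | dave | 4 | 8
dave | 2 | 4 | Z1 | alice | 4 | 4
After WHERE (3 rows):
cities.name | cities.id | cities.price | cities.code | books.owner | books.price | books.yr
hank | 7 | 2 | X2 | carol | 2 | 40
dave | 2 | 4 | Z1 | dave | 4 | 8
dave | 2 | 4 | Z1 | alice | 4 | 4
After SELECT (3 rows):
cities.name | cities.code | books.price
hank | X2 | 2
dave | Z1 | 4
dave | Z1 | 4

== RESULT ==
cities.name | cities.code | books.price
hank | X2 | 2
dave | Z1 | 4
dave | Z1 | 4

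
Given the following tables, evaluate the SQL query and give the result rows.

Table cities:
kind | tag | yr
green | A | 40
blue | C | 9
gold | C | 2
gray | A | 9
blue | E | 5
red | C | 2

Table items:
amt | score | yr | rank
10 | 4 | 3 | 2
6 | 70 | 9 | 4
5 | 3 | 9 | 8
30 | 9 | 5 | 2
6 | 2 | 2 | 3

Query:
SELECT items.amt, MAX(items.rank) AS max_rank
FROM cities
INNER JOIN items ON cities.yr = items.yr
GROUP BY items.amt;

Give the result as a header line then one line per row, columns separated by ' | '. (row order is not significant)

After JOIN items (7 rows):
cities.kind | cities.tag | cities.yr | items.amt | items.score | items.yr | items.rank
blue | C | 9 | 6 | 70 | 9 | 4
blue | C | 9 | 5 | 3 | 9 | 8
gold | C | 2 | 6 | 2 | 2 | 3
gray | A | 9 | 6 | 70 | 9 | 4
gray | A | 9 | 5 | 3 | 9 | 8
blue | E | 5 | 30 | 9 | 5 | 2
red | C | 2 | 6 | 2 | 2 | 3
After GROUP BY (3 rows):
items.amt | max_rank
6 | 4
5 | 8
30 | 2

== RESULT ==
items.amt | max_rank
6 | 4
5 | 8
30 | 2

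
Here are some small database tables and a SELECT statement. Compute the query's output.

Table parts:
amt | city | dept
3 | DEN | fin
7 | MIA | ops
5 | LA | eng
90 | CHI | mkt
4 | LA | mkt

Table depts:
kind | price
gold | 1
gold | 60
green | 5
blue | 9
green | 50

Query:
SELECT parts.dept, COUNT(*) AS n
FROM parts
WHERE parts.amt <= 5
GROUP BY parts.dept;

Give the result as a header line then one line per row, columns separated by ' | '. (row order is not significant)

== RESULT ==
parts.dept | n
fin | 1
eng | 1
mkt | 1

Derivation:
After WHERE (3 rows):
parts.amt | parts.city | parts.dept
3 | DEN | fin
5 | LA | eng
4 | LA | mkt
After GROUP BY (3 rows):
parts.dept | n
fin | 1
eng | 1
mkt | 1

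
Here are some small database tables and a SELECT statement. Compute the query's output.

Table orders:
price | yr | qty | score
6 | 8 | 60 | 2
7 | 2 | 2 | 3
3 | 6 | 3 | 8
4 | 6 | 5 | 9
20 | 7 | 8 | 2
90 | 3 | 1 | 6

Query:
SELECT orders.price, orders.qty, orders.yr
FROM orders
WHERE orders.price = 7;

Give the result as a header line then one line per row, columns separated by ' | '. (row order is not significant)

After WHERE (1 rows):
orders.price | orders.yr | orders.qty | orders.score
7 | 2 | 2 | 3
After SELECT (1 rows):
orders.price | orders.qty | orders.yr
7 | 2 | 2

== RESULT ==
orders.price | orders.qty | orders.yr
7 | 2 | 2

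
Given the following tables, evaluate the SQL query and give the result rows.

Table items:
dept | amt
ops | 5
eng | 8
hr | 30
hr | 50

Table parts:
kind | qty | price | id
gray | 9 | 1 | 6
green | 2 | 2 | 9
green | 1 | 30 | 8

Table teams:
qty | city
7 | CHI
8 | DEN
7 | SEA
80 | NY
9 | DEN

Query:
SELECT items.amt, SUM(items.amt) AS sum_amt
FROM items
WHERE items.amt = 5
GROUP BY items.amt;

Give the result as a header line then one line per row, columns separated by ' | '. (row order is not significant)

== RESULT ==
items.amt | sum_amt
5 | 5

Derivation:
After WHERE (1 rows):
items.dept | items.amt
ops | 5
After GROUP BY (1 rows):
items.amt | sum_amt
5 | 5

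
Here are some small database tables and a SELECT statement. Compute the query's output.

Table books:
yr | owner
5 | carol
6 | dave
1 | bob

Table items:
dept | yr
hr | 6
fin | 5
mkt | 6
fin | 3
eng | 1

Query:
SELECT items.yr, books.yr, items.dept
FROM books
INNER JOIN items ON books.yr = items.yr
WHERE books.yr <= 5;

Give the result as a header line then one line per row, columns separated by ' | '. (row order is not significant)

== RESULT ==
items.yr | books.yr | items.dept
5 | 5 | fin
1 | 1 | eng

Derivation:
After JOIN items (4 rows):
books.yr | books.owner | items.dept | items.yr
5 | carol | fin | 5
6 | dave | hr | 6
6 | dave | mkt | 6
1 | bob | eng | 1
After WHERE (2 rows):
books.yr | books.owner | items.dept | items.yr
5 | carol | fin | 5
1 | bob | eng | 1
After SELECT (2 rows):
items.yr | books.yr | items.dept
5 | 5 | fin
1 | 1 | eng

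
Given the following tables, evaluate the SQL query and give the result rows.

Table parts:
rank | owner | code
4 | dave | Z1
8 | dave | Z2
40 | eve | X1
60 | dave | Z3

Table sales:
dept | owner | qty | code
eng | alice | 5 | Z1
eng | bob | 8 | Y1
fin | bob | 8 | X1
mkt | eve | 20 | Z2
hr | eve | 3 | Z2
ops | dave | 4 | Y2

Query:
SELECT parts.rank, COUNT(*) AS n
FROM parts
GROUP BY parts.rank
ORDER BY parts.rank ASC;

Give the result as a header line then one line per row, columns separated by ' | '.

== RESULT ==
parts.rank | n
4 | 1
8 | 1
40 | 1
60 | 1

Derivation:
After GROUP BY (4 rows):
parts.rank | n
4 | 1
8 | 1
40 | 1
60 | 1
After ORDER BY (4 rows):
parts.rank | n
4 | 1
8 | 1
40 | 1
60 | 1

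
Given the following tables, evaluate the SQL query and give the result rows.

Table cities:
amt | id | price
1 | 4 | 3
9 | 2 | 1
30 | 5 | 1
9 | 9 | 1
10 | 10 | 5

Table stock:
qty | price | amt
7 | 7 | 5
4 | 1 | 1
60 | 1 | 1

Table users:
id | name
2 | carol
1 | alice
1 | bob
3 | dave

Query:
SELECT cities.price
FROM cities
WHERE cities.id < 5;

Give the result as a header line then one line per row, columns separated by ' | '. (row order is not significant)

After WHERE (2 rows):
cities.amt | cities.id | cities.price
1 | 4 | 3
9 | 2 | 1
After SELECT (2 rows):
cities.price
3
1

== RESULT ==
cities.price
3
1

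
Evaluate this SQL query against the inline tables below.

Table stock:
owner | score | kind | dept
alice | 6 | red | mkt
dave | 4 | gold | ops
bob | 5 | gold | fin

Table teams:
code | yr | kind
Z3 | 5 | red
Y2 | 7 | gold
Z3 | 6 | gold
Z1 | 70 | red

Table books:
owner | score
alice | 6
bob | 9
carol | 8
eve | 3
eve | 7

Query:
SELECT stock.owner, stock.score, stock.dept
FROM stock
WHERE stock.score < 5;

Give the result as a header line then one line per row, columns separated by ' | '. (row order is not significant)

After WHERE (1 rows):
stock.owner | stock.score | stock.kind | stock.dept
dave | 4 | gold | ops
After SELECT (1 rows):
stock.owner | stock.score | stock.dept
dave | 4 | ops

== RESULT ==
stock.owner | stock.score | stock.dept
dave | 4 | ops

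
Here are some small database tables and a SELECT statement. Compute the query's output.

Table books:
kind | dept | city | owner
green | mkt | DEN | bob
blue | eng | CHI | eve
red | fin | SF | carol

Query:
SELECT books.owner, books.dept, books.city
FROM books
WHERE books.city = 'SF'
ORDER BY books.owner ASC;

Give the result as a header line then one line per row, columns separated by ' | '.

After WHERE (1 rows):
books.kind | books.dept | books.city | books.owner
red | fin | SF | carol
After SELECT (1 rows):
books.owner | books.dept | books.city
carol | fin | SF
After ORDER BY (1 rows):
books.owner | books.dept | books.city
carol | fin | SF

== RESULT ==
books.owner | books.dept | books.city
carol | fin | SF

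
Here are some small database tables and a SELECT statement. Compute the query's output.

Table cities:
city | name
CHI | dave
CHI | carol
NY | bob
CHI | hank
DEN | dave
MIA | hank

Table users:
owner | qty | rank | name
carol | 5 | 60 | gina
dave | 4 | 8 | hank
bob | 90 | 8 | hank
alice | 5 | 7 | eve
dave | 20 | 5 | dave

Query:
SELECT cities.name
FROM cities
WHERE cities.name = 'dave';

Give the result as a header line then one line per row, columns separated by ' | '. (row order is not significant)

After WHERE (2 rows):
cities.city | cities.name
CHI | dave
DEN | dave
After SELECT (2 rows):
cities.name
dave
dave

== RESULT ==
cities.name
dave
dave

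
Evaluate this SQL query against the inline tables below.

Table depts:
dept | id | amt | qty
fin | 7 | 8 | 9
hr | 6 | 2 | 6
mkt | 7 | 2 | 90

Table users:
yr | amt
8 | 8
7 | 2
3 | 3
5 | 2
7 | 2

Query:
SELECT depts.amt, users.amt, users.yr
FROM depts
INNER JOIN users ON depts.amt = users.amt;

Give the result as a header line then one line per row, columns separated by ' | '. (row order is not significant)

== RESULT ==
depts.amt | users.amt | users.yr
8 | 8 | 8
2 | 2 | 7
2 | 2 | 5
2 | 2 | 7
2 | 2 | 7
2 | 2 | 5
2 | 2 | 7

Derivation:
After JOIN users (7 rows):
depts.dept | depts.id | depts.amt | depts.qty | users.yr | users.amt
fin | 7 | 8 | 9 | 8 | 8
hr | 6 | 2 | 6 | 7 | 2
hr | 6 | 2 | 6 | 5 | 2
hr | 6 | 2 | 6 | 7 | 2
mkt | 7 | 2 | 90 | 7 | 2
mkt | 7 | 2 | 90 | 5 | 2
mkt | 7 | 2 | 90 | 7 | 2
After SELECT (7 rows):
depts.amt | users.amt | users.yr
8 | 8 | 8
2 | 2 | 7
2 | 2 | 5
2 | 2 | 7
2 | 2 | 7
2 | 2 | 5
2 | 2 | 7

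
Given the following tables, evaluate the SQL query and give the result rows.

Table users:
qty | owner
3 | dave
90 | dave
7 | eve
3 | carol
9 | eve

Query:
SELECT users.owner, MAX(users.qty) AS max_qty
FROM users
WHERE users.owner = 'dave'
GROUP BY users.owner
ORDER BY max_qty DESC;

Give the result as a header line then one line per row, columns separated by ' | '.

After WHERE (2 rows):
users.qty | users.owner
3 | dave
90 | dave
After GROUP BY (1 rows):
users.owner | max_qty
dave | 90
After ORDER BY (1 rows):
users.owner | max_qty
dave | 90

== RESULT ==
users.owner | max_qty
dave | 90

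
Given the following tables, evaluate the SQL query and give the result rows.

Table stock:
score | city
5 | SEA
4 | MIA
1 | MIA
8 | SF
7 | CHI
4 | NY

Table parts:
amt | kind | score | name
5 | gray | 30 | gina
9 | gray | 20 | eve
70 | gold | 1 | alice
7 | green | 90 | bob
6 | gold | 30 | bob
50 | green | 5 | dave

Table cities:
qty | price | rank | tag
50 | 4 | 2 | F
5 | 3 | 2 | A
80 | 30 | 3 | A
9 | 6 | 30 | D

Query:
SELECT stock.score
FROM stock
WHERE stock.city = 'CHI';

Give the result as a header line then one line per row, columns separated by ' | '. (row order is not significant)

== RESULT ==
stock.score
7

Derivation:
After WHERE (1 rows):
stock.score | stock.city
7 | CHI
After SELECT (1 rows):
stock.score
7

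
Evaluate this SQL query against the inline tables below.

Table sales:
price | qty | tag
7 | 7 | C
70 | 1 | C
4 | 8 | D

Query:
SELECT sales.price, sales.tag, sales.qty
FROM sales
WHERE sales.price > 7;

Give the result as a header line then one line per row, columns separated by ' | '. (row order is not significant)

After WHERE (1 rows):
sales.price | sales.qty | sales.tag
70 | 1 | C
After SELECT (1 rows):
sales.price | sales.tag | sales.qty
70 | C | 1

== RESULT ==
sales.price | sales.tag | sales.qty
70 | C | 1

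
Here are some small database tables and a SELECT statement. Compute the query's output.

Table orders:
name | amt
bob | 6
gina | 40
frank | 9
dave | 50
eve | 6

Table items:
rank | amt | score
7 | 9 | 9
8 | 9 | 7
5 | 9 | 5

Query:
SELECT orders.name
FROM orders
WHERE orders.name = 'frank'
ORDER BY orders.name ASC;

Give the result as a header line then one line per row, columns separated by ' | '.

After WHERE (1 rows):
orders.name | orders.amt
frank | 9
After SELECT (1 rows):
orders.name
frank
After ORDER BY (1 rows):
orders.name
frank

== RESULT ==
orders.name
frank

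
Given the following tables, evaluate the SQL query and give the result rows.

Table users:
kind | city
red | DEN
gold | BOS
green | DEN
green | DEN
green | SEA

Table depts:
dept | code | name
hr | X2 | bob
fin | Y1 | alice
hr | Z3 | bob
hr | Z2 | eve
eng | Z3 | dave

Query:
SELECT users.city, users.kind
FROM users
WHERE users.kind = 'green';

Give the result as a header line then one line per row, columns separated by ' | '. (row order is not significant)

== RESULT ==
users.city | users.kind
DEN | green
DEN | green
SEA | green

Derivation:
After WHERE (3 rows):
users.kind | users.city
green | DEN
green | DEN
green | SEA
After SELECT (3 rows):
users.city | users.kind
DEN | green
DEN | green
SEA | green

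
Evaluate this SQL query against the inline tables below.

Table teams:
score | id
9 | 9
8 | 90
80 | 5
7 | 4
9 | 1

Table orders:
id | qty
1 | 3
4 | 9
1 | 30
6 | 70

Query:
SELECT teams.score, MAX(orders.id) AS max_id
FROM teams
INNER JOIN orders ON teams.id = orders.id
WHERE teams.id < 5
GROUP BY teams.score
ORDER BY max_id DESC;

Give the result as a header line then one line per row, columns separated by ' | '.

After JOIN orders (3 rows):
teams.score | teams.id | orders.id | orders.qty
7 | 4 | 4 | 9
9 | 1 | 1 | 3
9 | 1 | 1 | 30
After WHERE (3 rows):
teams.score | teams.id | orders.id | orders.qty
7 | 4 | 4 | 9
9 | 1 | 1 | 3
9 | 1 | 1 | 30
After GROUP BY (2 rows):
teams.score | max_id
7 | 4
9 | 1
After ORDER BY (2 rows):
teams.score | max_id
7 | 4
9 | 1

== RESULT ==
teams.score | max_id
7 | 4
9 | 1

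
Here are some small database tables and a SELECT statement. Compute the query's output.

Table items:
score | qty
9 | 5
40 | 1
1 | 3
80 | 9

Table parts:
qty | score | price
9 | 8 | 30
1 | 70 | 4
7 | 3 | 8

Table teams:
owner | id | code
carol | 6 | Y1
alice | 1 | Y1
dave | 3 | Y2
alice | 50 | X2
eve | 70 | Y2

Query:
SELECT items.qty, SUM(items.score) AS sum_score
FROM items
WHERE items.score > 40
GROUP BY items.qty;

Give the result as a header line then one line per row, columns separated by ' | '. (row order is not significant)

== RESULT ==
items.qty | sum_score
9 | 80

Derivation:
After WHERE (1 rows):
items.score | items.qty
80 | 9
After GROUP BY (1 rows):
items.qty | sum_score
9 | 80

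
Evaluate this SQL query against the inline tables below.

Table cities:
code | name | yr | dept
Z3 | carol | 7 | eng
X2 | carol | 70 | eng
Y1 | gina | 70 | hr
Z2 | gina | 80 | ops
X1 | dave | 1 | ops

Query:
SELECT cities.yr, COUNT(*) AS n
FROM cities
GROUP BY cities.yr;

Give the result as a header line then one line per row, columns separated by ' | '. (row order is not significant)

== RESULT ==
cities.yr | n
7 | 1
70 | 2
80 | 1
1 | 1

Derivation:
After GROUP BY (4 rows):
cities.yr | n
7 | 1
70 | 2
80 | 1
1 | 1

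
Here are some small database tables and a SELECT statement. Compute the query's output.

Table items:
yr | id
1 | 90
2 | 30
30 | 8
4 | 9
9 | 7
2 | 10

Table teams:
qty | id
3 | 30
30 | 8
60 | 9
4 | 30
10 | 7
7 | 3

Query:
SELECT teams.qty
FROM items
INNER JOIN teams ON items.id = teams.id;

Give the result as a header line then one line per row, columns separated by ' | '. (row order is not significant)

After JOIN teams (5 rows):
items.yr | items.id | teams.qty | teams.id
2 | 30 | 3 | 30
2 | 30 | 4 | 30
30 | 8 | 30 | 8
4 | 9 | 60 | 9
9 | 7 | 10 | 7
After SELECT (5 rows):
teams.qty
3
4
30
60
10

== RESULT ==
teams.qty
3
4
30
60
10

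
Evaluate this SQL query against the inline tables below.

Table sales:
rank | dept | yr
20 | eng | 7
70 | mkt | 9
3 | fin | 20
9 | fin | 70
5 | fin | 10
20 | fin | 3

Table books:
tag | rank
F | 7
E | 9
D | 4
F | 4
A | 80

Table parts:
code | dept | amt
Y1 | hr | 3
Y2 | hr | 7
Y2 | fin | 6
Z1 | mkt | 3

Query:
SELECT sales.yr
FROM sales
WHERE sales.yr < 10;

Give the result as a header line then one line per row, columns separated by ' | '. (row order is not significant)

After WHERE (3 rows):
sales.rank | sales.dept | sales.yr
20 | eng | 7
70 | mkt | 9
20 | fin | 3
After SELECT (3 rows):
sales.yr
7
9
3

== RESULT ==
sales.yr
7
9
3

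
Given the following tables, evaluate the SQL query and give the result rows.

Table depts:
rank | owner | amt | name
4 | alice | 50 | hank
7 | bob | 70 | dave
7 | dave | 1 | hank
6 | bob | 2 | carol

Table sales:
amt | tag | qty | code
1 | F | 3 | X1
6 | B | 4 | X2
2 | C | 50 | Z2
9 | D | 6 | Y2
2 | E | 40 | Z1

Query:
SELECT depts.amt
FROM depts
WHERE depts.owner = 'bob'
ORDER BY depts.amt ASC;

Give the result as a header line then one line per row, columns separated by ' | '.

After WHERE (2 rows):
depts.rank | depts.owner | depts.amt | depts.name
7 | bob | 70 | dave
6 | bob | 2 | carol
After SELECT (2 rows):
depts.amt
70
2
After ORDER BY (2 rows):
depts.amt
2
70

== RESULT ==
depts.amt
2
70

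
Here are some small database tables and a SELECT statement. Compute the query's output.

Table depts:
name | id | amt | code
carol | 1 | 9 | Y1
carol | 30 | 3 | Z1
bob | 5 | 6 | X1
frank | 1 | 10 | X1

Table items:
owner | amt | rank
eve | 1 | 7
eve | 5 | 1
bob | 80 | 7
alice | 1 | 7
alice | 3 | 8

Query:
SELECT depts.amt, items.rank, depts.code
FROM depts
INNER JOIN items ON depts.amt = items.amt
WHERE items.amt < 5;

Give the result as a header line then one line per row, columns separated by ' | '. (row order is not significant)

After JOIN items (1 rows):
depts.name | depts.id | depts.amt | depts.code | items.owner | items.amt | items.rank
carol | 30 | 3 | Z1 | alice | 3 | 8
After WHERE (1 rows):
depts.name | depts.id | depts.amt | depts.code | items.owner | items.amt | items.rank
carol | 30 | 3 | Z1 | alice | 3 | 8
After SELECT (1 rows):
depts.amt | items.rank | depts.code
3 | 8 | Z1

== RESULT ==
depts.amt | items.rank | depts.code
3 | 8 | Z1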